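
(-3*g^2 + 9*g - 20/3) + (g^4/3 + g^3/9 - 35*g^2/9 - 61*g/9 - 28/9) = g^4/3 + g^3/9 - 62*g^2/9 + 20*g/9 - 88/9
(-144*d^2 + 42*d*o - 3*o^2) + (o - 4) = -144*d^2 + 42*d*o - 3*o^2 + o - 4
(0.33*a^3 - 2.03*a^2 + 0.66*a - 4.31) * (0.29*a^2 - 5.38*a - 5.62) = 0.0957*a^5 - 2.3641*a^4 + 9.2582*a^3 + 6.6079*a^2 + 19.4786*a + 24.2222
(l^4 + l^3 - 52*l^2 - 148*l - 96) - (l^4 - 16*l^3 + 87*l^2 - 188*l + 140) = 17*l^3 - 139*l^2 + 40*l - 236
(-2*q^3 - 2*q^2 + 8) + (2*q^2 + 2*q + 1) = -2*q^3 + 2*q + 9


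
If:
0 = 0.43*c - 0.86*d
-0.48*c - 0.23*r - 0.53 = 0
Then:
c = -0.479166666666667*r - 1.10416666666667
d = -0.239583333333333*r - 0.552083333333333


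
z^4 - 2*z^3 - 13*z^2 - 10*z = z*(z - 5)*(z + 1)*(z + 2)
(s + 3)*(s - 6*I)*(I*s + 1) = I*s^3 + 7*s^2 + 3*I*s^2 + 21*s - 6*I*s - 18*I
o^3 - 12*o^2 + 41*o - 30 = (o - 6)*(o - 5)*(o - 1)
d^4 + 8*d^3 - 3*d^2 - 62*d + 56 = (d - 2)*(d - 1)*(d + 4)*(d + 7)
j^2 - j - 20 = (j - 5)*(j + 4)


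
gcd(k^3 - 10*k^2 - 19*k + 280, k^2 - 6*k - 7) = k - 7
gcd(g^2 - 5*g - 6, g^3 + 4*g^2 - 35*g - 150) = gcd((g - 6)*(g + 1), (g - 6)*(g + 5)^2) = g - 6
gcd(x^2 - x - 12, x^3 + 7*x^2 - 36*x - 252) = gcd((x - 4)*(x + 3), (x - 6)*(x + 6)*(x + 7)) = 1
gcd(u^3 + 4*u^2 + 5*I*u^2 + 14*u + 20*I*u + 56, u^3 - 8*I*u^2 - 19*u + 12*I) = 1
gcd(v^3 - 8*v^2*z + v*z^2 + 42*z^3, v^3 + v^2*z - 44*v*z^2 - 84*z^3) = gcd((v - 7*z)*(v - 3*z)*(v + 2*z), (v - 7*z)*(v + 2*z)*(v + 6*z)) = -v^2 + 5*v*z + 14*z^2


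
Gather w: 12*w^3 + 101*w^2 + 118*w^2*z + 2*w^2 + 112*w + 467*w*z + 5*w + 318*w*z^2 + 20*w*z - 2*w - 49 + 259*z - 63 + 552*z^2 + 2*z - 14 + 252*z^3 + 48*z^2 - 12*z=12*w^3 + w^2*(118*z + 103) + w*(318*z^2 + 487*z + 115) + 252*z^3 + 600*z^2 + 249*z - 126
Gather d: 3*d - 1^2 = 3*d - 1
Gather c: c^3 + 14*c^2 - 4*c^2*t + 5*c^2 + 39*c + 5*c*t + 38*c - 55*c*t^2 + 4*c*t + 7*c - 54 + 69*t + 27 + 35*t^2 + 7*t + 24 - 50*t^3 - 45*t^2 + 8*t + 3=c^3 + c^2*(19 - 4*t) + c*(-55*t^2 + 9*t + 84) - 50*t^3 - 10*t^2 + 84*t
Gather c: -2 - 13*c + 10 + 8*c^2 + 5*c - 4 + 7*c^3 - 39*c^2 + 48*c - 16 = 7*c^3 - 31*c^2 + 40*c - 12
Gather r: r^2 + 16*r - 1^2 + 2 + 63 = r^2 + 16*r + 64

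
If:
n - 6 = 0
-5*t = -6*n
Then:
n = 6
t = 36/5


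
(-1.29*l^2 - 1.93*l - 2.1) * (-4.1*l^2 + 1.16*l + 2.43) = 5.289*l^4 + 6.4166*l^3 + 3.2365*l^2 - 7.1259*l - 5.103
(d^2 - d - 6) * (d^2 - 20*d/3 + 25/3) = d^4 - 23*d^3/3 + 9*d^2 + 95*d/3 - 50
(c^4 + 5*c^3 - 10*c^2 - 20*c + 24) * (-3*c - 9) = -3*c^5 - 24*c^4 - 15*c^3 + 150*c^2 + 108*c - 216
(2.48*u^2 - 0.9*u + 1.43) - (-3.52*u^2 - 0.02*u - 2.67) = 6.0*u^2 - 0.88*u + 4.1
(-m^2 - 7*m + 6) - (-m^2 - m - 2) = 8 - 6*m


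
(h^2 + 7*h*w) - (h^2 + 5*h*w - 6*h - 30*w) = 2*h*w + 6*h + 30*w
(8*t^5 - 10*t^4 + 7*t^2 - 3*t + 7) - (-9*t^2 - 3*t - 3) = 8*t^5 - 10*t^4 + 16*t^2 + 10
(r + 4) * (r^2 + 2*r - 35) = r^3 + 6*r^2 - 27*r - 140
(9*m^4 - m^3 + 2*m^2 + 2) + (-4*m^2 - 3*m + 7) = 9*m^4 - m^3 - 2*m^2 - 3*m + 9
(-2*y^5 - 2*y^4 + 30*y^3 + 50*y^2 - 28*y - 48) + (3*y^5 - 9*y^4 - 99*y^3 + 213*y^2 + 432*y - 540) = y^5 - 11*y^4 - 69*y^3 + 263*y^2 + 404*y - 588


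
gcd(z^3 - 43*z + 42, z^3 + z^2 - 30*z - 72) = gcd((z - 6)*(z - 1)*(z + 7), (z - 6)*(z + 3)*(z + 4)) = z - 6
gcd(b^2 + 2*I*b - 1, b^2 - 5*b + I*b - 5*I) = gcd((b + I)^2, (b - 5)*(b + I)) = b + I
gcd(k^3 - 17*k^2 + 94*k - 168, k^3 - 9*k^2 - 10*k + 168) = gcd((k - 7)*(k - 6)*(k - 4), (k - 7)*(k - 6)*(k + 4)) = k^2 - 13*k + 42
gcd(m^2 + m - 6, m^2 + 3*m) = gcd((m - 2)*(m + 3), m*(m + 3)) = m + 3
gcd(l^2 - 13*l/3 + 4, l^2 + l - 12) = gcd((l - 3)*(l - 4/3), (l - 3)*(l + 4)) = l - 3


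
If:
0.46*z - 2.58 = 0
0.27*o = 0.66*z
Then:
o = 13.71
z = 5.61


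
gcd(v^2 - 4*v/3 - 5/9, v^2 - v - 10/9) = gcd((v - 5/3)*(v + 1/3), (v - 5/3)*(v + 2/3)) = v - 5/3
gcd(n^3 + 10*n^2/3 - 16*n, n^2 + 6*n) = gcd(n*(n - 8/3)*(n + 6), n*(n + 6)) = n^2 + 6*n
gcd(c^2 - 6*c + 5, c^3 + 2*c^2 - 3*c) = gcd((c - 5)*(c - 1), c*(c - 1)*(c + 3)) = c - 1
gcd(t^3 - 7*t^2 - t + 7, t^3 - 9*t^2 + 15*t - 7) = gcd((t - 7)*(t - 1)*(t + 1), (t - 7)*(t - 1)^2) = t^2 - 8*t + 7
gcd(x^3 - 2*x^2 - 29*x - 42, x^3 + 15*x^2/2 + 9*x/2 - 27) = x + 3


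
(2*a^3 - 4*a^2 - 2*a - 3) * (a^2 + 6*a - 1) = 2*a^5 + 8*a^4 - 28*a^3 - 11*a^2 - 16*a + 3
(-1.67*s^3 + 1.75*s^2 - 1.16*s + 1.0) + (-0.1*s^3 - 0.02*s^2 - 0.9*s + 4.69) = -1.77*s^3 + 1.73*s^2 - 2.06*s + 5.69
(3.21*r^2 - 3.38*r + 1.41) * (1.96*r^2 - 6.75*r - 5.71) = 6.2916*r^4 - 28.2923*r^3 + 7.2495*r^2 + 9.7823*r - 8.0511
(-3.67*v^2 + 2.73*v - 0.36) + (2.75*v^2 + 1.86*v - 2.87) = -0.92*v^2 + 4.59*v - 3.23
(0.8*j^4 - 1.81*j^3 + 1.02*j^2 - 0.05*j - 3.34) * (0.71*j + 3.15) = 0.568*j^5 + 1.2349*j^4 - 4.9773*j^3 + 3.1775*j^2 - 2.5289*j - 10.521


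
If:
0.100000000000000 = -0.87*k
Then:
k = -0.11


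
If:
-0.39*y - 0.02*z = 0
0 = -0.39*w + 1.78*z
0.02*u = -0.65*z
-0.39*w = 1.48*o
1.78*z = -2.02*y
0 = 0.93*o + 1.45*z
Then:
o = 0.00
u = 0.00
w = 0.00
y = 0.00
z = 0.00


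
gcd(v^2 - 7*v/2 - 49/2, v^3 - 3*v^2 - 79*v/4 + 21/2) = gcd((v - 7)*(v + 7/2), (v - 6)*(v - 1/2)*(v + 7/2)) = v + 7/2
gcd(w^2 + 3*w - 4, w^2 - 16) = w + 4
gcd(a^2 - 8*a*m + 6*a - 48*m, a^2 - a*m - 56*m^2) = a - 8*m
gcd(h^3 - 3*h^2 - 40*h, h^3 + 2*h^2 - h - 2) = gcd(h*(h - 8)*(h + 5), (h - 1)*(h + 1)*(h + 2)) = 1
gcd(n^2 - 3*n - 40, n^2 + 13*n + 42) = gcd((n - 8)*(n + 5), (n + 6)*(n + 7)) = 1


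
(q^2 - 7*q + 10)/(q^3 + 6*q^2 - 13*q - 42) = (q^2 - 7*q + 10)/(q^3 + 6*q^2 - 13*q - 42)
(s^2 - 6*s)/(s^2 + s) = (s - 6)/(s + 1)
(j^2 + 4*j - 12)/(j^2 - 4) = (j + 6)/(j + 2)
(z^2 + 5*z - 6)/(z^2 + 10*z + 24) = (z - 1)/(z + 4)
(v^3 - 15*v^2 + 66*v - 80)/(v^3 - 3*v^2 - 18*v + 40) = (v - 8)/(v + 4)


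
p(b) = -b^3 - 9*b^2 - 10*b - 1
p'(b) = -3*b^2 - 18*b - 10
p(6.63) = -754.35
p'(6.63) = -261.21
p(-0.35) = 1.44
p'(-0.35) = -4.07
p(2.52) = -99.36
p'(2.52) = -74.41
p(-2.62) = -18.59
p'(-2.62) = 16.57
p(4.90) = -383.74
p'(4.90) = -170.23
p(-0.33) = 1.36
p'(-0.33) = -4.39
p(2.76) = -118.18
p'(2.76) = -82.53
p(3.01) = -139.91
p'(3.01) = -91.36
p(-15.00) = 1499.00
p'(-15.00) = -415.00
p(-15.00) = 1499.00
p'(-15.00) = -415.00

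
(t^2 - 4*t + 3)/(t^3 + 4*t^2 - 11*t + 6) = (t - 3)/(t^2 + 5*t - 6)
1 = 1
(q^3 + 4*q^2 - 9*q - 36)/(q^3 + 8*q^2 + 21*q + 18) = (q^2 + q - 12)/(q^2 + 5*q + 6)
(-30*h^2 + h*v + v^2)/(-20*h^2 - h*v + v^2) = (6*h + v)/(4*h + v)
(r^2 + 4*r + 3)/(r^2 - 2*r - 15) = (r + 1)/(r - 5)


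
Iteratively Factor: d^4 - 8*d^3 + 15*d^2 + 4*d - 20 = (d - 2)*(d^3 - 6*d^2 + 3*d + 10) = (d - 2)*(d + 1)*(d^2 - 7*d + 10) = (d - 5)*(d - 2)*(d + 1)*(d - 2)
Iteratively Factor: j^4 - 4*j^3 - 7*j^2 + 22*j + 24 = (j - 4)*(j^3 - 7*j - 6) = (j - 4)*(j + 2)*(j^2 - 2*j - 3) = (j - 4)*(j - 3)*(j + 2)*(j + 1)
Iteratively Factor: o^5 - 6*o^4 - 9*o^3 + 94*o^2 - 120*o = (o - 5)*(o^4 - o^3 - 14*o^2 + 24*o) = (o - 5)*(o - 3)*(o^3 + 2*o^2 - 8*o) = o*(o - 5)*(o - 3)*(o^2 + 2*o - 8) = o*(o - 5)*(o - 3)*(o - 2)*(o + 4)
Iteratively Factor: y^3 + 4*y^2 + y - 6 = (y - 1)*(y^2 + 5*y + 6) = (y - 1)*(y + 3)*(y + 2)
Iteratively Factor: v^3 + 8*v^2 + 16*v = (v)*(v^2 + 8*v + 16) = v*(v + 4)*(v + 4)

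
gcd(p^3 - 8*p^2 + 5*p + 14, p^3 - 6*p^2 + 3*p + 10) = p^2 - p - 2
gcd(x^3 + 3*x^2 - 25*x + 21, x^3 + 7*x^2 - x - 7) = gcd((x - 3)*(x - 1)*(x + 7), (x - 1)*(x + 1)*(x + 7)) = x^2 + 6*x - 7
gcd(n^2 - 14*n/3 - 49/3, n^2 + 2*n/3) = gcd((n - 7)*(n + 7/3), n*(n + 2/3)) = 1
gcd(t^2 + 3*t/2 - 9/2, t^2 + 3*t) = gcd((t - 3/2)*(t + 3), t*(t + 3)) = t + 3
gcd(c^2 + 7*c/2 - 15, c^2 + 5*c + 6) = 1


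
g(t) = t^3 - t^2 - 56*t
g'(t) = 3*t^2 - 2*t - 56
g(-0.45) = 24.91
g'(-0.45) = -54.49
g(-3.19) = 136.00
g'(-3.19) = -19.09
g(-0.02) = 1.12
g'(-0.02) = -55.96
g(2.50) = -130.62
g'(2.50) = -42.25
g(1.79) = -97.71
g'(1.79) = -49.97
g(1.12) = -62.57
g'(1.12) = -54.48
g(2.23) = -118.76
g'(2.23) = -45.54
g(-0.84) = 45.74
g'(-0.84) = -52.20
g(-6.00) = 84.00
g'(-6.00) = 64.00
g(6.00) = -156.00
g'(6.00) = 40.00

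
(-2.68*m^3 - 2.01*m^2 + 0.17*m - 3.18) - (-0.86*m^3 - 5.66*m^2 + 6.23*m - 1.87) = -1.82*m^3 + 3.65*m^2 - 6.06*m - 1.31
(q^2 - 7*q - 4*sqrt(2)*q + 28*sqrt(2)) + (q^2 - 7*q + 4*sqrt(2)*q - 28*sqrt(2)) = 2*q^2 - 14*q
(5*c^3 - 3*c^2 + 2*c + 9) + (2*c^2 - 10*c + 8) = 5*c^3 - c^2 - 8*c + 17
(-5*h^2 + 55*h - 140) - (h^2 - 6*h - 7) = -6*h^2 + 61*h - 133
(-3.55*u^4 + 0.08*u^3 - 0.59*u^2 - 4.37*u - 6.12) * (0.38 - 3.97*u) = 14.0935*u^5 - 1.6666*u^4 + 2.3727*u^3 + 17.1247*u^2 + 22.6358*u - 2.3256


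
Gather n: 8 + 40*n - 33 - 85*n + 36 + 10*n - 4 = 7 - 35*n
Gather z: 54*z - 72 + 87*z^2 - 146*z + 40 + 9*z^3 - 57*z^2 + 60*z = 9*z^3 + 30*z^2 - 32*z - 32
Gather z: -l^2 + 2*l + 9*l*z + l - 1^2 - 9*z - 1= -l^2 + 3*l + z*(9*l - 9) - 2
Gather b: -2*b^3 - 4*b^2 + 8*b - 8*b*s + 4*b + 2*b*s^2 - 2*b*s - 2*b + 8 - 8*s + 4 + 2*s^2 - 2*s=-2*b^3 - 4*b^2 + b*(2*s^2 - 10*s + 10) + 2*s^2 - 10*s + 12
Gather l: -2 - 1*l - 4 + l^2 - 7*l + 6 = l^2 - 8*l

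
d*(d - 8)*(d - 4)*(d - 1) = d^4 - 13*d^3 + 44*d^2 - 32*d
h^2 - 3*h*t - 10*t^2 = (h - 5*t)*(h + 2*t)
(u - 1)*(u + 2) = u^2 + u - 2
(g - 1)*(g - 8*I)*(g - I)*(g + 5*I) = g^4 - g^3 - 4*I*g^3 + 37*g^2 + 4*I*g^2 - 37*g - 40*I*g + 40*I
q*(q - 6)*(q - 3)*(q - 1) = q^4 - 10*q^3 + 27*q^2 - 18*q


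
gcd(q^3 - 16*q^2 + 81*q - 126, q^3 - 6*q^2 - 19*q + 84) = q^2 - 10*q + 21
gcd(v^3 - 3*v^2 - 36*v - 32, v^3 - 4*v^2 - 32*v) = v^2 - 4*v - 32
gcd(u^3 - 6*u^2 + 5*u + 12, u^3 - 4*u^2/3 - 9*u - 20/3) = u^2 - 3*u - 4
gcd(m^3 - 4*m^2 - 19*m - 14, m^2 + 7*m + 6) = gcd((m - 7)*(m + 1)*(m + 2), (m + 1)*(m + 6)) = m + 1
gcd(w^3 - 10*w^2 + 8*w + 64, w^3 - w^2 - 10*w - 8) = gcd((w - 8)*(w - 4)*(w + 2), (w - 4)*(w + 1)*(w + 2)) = w^2 - 2*w - 8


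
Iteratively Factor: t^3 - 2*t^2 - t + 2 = (t + 1)*(t^2 - 3*t + 2) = (t - 1)*(t + 1)*(t - 2)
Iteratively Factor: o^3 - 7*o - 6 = (o - 3)*(o^2 + 3*o + 2) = (o - 3)*(o + 2)*(o + 1)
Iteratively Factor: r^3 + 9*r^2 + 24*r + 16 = (r + 4)*(r^2 + 5*r + 4) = (r + 4)^2*(r + 1)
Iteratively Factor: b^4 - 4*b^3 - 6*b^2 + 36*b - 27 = (b - 3)*(b^3 - b^2 - 9*b + 9) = (b - 3)*(b + 3)*(b^2 - 4*b + 3) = (b - 3)^2*(b + 3)*(b - 1)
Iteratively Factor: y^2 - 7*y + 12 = (y - 4)*(y - 3)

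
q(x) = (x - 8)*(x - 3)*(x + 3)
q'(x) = (x - 8)*(x - 3) + (x - 8)*(x + 3) + (x - 3)*(x + 3)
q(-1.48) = 64.56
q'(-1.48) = 21.25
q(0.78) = 60.59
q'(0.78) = -19.65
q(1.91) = 32.59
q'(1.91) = -28.62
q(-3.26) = -18.33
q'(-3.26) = 75.04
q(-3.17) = -11.72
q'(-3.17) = 71.87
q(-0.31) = 73.99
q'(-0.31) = -3.75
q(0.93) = 57.52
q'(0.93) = -21.29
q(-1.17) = 69.98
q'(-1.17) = 13.83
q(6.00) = -54.00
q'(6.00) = 3.00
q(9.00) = 72.00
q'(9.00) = 90.00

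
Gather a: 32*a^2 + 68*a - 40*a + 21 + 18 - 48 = 32*a^2 + 28*a - 9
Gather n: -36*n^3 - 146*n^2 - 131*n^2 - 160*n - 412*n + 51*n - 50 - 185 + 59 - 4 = -36*n^3 - 277*n^2 - 521*n - 180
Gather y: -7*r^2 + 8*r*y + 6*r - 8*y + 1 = -7*r^2 + 6*r + y*(8*r - 8) + 1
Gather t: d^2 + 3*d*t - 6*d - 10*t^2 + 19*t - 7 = d^2 - 6*d - 10*t^2 + t*(3*d + 19) - 7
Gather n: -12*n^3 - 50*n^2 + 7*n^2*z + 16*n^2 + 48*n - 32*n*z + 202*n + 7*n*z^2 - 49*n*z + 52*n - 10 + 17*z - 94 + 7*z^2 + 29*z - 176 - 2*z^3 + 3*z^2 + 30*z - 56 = -12*n^3 + n^2*(7*z - 34) + n*(7*z^2 - 81*z + 302) - 2*z^3 + 10*z^2 + 76*z - 336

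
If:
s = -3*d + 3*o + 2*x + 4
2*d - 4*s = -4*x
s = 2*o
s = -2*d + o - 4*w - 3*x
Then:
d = 10*x/11 + 16/11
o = 8*x/11 + 4/11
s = 16*x/11 + 8/11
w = -61*x/44 - 9/11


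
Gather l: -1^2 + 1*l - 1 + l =2*l - 2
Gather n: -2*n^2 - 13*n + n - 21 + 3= -2*n^2 - 12*n - 18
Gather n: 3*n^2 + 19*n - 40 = 3*n^2 + 19*n - 40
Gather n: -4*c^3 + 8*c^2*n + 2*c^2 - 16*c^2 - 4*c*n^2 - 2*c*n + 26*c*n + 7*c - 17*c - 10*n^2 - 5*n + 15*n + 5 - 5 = -4*c^3 - 14*c^2 - 10*c + n^2*(-4*c - 10) + n*(8*c^2 + 24*c + 10)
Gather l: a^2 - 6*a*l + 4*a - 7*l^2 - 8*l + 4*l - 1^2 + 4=a^2 + 4*a - 7*l^2 + l*(-6*a - 4) + 3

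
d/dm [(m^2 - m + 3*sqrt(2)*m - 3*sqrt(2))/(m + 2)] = (m^2 + 4*m - 2 + 9*sqrt(2))/(m^2 + 4*m + 4)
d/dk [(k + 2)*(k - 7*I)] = 2*k + 2 - 7*I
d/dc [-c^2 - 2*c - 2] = -2*c - 2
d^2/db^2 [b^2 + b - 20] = 2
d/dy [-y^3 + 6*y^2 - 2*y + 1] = -3*y^2 + 12*y - 2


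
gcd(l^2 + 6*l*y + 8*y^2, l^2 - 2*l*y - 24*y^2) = l + 4*y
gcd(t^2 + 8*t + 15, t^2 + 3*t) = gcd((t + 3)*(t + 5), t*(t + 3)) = t + 3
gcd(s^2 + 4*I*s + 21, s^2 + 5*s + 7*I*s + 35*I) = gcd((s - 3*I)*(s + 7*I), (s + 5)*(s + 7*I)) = s + 7*I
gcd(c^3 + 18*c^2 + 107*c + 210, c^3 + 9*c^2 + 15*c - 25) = c + 5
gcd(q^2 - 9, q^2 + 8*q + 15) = q + 3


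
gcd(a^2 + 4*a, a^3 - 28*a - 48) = a + 4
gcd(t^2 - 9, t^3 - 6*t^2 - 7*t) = 1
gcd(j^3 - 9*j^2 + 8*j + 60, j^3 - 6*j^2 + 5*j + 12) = 1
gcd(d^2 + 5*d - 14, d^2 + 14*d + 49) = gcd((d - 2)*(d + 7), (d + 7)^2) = d + 7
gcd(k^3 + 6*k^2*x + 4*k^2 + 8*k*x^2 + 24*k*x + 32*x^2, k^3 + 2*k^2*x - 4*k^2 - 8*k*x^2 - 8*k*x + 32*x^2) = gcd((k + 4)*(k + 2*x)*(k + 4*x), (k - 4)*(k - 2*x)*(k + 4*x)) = k + 4*x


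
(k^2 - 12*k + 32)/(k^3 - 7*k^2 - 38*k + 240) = (k - 4)/(k^2 + k - 30)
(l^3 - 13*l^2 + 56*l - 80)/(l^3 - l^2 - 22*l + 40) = (l^2 - 9*l + 20)/(l^2 + 3*l - 10)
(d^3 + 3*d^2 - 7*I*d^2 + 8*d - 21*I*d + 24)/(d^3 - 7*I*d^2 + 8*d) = (d + 3)/d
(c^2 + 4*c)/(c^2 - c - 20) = c/(c - 5)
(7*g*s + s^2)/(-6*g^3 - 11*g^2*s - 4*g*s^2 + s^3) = s*(7*g + s)/(-6*g^3 - 11*g^2*s - 4*g*s^2 + s^3)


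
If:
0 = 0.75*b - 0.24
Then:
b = 0.32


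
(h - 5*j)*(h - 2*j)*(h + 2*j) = h^3 - 5*h^2*j - 4*h*j^2 + 20*j^3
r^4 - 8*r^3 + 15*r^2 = r^2*(r - 5)*(r - 3)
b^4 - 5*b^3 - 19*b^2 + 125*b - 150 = (b - 5)*(b - 3)*(b - 2)*(b + 5)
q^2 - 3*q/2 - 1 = (q - 2)*(q + 1/2)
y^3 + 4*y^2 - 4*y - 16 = (y - 2)*(y + 2)*(y + 4)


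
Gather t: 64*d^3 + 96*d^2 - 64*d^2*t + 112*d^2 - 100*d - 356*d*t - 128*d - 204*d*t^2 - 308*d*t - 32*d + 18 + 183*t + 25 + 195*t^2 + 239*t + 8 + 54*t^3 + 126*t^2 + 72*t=64*d^3 + 208*d^2 - 260*d + 54*t^3 + t^2*(321 - 204*d) + t*(-64*d^2 - 664*d + 494) + 51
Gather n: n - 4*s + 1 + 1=n - 4*s + 2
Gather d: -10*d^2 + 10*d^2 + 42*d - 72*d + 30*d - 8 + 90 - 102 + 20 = 0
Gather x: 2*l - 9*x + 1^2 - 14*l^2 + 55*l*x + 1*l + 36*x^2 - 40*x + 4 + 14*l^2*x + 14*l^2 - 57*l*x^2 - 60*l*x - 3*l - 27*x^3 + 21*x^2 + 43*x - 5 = -27*x^3 + x^2*(57 - 57*l) + x*(14*l^2 - 5*l - 6)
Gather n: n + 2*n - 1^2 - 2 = 3*n - 3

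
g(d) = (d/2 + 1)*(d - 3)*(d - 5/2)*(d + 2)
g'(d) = (d/2 + 1)*(d - 3)*(d - 5/2) + (d/2 + 1)*(d - 3)*(d + 2) + (d/2 + 1)*(d - 5/2)*(d + 2) + (d - 3)*(d - 5/2)*(d + 2)/2 = 2*d^3 - 9*d^2/4 - 21*d/2 + 4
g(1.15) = 12.39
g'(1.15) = -8.01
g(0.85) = 14.41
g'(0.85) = -5.32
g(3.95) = 24.38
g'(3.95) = 50.68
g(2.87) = -0.57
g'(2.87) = 2.61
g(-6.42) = 820.79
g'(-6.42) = -550.55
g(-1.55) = 1.87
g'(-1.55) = 7.42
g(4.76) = 90.88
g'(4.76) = 118.74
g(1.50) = 9.19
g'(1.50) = -10.06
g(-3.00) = 16.50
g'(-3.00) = -38.75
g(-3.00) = 16.50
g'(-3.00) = -38.75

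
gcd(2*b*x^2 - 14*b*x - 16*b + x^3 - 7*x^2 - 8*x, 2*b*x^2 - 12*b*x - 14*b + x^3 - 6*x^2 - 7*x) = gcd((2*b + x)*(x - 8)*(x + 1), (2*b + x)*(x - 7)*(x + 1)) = 2*b*x + 2*b + x^2 + x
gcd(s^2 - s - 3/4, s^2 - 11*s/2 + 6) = s - 3/2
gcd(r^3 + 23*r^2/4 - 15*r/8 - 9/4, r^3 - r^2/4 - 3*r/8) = r^2 - r/4 - 3/8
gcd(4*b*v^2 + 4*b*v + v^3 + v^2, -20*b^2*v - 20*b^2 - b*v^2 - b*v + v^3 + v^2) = 4*b*v + 4*b + v^2 + v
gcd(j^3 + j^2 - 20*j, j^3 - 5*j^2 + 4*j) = j^2 - 4*j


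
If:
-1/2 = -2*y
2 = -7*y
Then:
No Solution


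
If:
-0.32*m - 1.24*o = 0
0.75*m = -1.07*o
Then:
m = 0.00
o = 0.00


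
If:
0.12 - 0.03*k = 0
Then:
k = 4.00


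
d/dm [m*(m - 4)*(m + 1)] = 3*m^2 - 6*m - 4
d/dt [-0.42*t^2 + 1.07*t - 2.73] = 1.07 - 0.84*t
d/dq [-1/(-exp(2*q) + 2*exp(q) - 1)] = 2*(1 - exp(q))*exp(q)/(exp(2*q) - 2*exp(q) + 1)^2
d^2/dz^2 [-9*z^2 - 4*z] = -18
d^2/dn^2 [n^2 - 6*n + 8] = 2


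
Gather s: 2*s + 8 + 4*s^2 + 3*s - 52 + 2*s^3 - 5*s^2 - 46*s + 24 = 2*s^3 - s^2 - 41*s - 20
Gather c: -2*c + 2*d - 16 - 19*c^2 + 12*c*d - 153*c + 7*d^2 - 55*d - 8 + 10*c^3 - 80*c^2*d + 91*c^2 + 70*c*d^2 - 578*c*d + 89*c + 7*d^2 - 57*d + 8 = 10*c^3 + c^2*(72 - 80*d) + c*(70*d^2 - 566*d - 66) + 14*d^2 - 110*d - 16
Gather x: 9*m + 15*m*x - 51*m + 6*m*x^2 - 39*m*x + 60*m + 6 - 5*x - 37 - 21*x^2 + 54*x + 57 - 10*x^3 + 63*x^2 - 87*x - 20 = 18*m - 10*x^3 + x^2*(6*m + 42) + x*(-24*m - 38) + 6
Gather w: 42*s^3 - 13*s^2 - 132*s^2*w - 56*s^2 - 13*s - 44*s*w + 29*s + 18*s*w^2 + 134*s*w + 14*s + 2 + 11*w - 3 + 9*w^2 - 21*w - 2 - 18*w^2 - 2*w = 42*s^3 - 69*s^2 + 30*s + w^2*(18*s - 9) + w*(-132*s^2 + 90*s - 12) - 3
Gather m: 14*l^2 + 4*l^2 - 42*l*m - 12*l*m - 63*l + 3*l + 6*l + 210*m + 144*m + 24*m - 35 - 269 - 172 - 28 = 18*l^2 - 54*l + m*(378 - 54*l) - 504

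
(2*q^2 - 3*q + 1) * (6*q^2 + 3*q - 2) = 12*q^4 - 12*q^3 - 7*q^2 + 9*q - 2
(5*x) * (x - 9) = 5*x^2 - 45*x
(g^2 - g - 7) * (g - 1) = g^3 - 2*g^2 - 6*g + 7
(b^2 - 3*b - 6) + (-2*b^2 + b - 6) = -b^2 - 2*b - 12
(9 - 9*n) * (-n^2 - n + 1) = 9*n^3 - 18*n + 9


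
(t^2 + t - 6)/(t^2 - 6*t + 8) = (t + 3)/(t - 4)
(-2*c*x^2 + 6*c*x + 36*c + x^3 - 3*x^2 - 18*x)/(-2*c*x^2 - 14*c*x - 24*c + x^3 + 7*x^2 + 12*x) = (x - 6)/(x + 4)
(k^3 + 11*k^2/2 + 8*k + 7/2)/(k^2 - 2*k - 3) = (2*k^2 + 9*k + 7)/(2*(k - 3))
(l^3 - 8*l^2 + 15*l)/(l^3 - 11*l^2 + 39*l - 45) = l/(l - 3)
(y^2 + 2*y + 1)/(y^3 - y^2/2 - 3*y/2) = 2*(y + 1)/(y*(2*y - 3))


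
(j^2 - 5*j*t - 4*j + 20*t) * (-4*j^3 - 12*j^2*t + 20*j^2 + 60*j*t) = -4*j^5 + 8*j^4*t + 36*j^4 + 60*j^3*t^2 - 72*j^3*t - 80*j^3 - 540*j^2*t^2 + 160*j^2*t + 1200*j*t^2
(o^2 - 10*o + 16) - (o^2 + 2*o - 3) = 19 - 12*o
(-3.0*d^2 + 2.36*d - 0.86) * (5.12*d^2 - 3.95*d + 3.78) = -15.36*d^4 + 23.9332*d^3 - 25.0652*d^2 + 12.3178*d - 3.2508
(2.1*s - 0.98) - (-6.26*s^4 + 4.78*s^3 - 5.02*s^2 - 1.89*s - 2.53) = 6.26*s^4 - 4.78*s^3 + 5.02*s^2 + 3.99*s + 1.55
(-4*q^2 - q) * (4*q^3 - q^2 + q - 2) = -16*q^5 - 3*q^3 + 7*q^2 + 2*q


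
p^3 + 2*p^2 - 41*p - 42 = (p - 6)*(p + 1)*(p + 7)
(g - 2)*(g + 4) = g^2 + 2*g - 8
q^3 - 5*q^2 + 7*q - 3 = (q - 3)*(q - 1)^2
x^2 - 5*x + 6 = (x - 3)*(x - 2)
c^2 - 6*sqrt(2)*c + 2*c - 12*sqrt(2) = (c + 2)*(c - 6*sqrt(2))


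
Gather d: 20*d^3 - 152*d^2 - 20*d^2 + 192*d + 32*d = 20*d^3 - 172*d^2 + 224*d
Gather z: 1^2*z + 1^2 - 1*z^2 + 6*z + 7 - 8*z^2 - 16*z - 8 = -9*z^2 - 9*z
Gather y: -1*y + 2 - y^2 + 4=-y^2 - y + 6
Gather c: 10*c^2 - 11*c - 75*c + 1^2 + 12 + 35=10*c^2 - 86*c + 48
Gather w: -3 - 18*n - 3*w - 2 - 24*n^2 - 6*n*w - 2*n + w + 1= -24*n^2 - 20*n + w*(-6*n - 2) - 4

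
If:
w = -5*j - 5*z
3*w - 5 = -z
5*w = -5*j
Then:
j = -25/19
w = 25/19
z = 20/19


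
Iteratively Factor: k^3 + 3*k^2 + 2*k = (k)*(k^2 + 3*k + 2) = k*(k + 2)*(k + 1)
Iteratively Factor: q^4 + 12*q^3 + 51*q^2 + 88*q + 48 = (q + 3)*(q^3 + 9*q^2 + 24*q + 16) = (q + 3)*(q + 4)*(q^2 + 5*q + 4) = (q + 3)*(q + 4)^2*(q + 1)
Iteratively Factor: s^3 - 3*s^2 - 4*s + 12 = (s - 2)*(s^2 - s - 6) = (s - 3)*(s - 2)*(s + 2)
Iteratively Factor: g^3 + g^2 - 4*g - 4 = (g + 2)*(g^2 - g - 2) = (g + 1)*(g + 2)*(g - 2)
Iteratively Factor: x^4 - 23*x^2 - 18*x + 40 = (x - 1)*(x^3 + x^2 - 22*x - 40) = (x - 1)*(x + 4)*(x^2 - 3*x - 10) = (x - 5)*(x - 1)*(x + 4)*(x + 2)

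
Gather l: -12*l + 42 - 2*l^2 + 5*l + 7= -2*l^2 - 7*l + 49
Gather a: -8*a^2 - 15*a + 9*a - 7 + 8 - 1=-8*a^2 - 6*a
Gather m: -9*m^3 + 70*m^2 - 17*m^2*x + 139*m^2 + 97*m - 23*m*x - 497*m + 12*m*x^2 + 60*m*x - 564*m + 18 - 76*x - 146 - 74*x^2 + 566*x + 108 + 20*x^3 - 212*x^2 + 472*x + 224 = -9*m^3 + m^2*(209 - 17*x) + m*(12*x^2 + 37*x - 964) + 20*x^3 - 286*x^2 + 962*x + 204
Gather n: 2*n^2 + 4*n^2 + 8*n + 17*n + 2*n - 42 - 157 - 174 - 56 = 6*n^2 + 27*n - 429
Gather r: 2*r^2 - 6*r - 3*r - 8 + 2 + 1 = 2*r^2 - 9*r - 5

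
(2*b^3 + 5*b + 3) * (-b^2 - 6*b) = -2*b^5 - 12*b^4 - 5*b^3 - 33*b^2 - 18*b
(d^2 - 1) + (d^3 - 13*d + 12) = d^3 + d^2 - 13*d + 11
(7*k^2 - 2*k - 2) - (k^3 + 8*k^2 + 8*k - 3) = -k^3 - k^2 - 10*k + 1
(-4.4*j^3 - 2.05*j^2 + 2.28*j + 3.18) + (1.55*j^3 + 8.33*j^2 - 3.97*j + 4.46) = -2.85*j^3 + 6.28*j^2 - 1.69*j + 7.64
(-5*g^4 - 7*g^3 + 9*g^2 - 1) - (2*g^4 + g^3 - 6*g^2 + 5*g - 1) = -7*g^4 - 8*g^3 + 15*g^2 - 5*g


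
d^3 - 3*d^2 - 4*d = d*(d - 4)*(d + 1)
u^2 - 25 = (u - 5)*(u + 5)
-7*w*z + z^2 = z*(-7*w + z)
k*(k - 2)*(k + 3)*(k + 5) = k^4 + 6*k^3 - k^2 - 30*k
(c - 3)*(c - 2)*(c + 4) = c^3 - c^2 - 14*c + 24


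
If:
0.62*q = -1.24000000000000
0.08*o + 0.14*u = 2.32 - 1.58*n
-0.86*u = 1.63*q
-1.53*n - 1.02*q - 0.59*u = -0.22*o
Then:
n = 0.80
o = 6.49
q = -2.00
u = 3.79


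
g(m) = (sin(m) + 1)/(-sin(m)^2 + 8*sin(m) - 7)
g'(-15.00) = 0.08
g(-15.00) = -0.03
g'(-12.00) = -1.28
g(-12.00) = -0.51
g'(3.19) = 0.28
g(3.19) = -0.13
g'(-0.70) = -0.08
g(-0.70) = -0.03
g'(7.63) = -118.65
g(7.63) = -13.12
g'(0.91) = -4.60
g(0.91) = -1.37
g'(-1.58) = 0.00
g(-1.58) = -0.00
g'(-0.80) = -0.06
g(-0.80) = -0.02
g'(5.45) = -0.06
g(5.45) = -0.02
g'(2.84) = 0.62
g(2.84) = -0.28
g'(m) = (2*sin(m)*cos(m) - 8*cos(m))*(sin(m) + 1)/(-sin(m)^2 + 8*sin(m) - 7)^2 + cos(m)/(-sin(m)^2 + 8*sin(m) - 7)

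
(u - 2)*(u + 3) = u^2 + u - 6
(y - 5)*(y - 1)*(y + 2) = y^3 - 4*y^2 - 7*y + 10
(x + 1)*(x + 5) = x^2 + 6*x + 5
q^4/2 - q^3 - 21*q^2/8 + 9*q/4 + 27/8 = (q/2 + 1/2)*(q - 3)*(q - 3/2)*(q + 3/2)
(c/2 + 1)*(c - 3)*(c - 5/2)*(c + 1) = c^4/2 - 5*c^3/4 - 7*c^2/2 + 23*c/4 + 15/2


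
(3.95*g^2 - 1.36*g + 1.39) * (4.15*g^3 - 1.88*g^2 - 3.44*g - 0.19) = 16.3925*g^5 - 13.07*g^4 - 5.2627*g^3 + 1.3147*g^2 - 4.5232*g - 0.2641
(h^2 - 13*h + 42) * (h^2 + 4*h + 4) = h^4 - 9*h^3 - 6*h^2 + 116*h + 168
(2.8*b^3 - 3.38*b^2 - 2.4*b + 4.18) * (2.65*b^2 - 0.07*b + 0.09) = 7.42*b^5 - 9.153*b^4 - 5.8714*b^3 + 10.9408*b^2 - 0.5086*b + 0.3762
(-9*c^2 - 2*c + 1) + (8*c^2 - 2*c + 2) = -c^2 - 4*c + 3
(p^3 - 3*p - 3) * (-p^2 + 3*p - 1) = -p^5 + 3*p^4 + 2*p^3 - 6*p^2 - 6*p + 3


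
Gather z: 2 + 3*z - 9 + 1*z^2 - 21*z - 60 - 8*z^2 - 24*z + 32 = -7*z^2 - 42*z - 35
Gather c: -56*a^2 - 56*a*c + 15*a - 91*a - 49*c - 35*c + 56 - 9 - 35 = -56*a^2 - 76*a + c*(-56*a - 84) + 12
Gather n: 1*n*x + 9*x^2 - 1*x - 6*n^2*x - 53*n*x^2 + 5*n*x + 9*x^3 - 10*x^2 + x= -6*n^2*x + n*(-53*x^2 + 6*x) + 9*x^3 - x^2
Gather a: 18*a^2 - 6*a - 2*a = 18*a^2 - 8*a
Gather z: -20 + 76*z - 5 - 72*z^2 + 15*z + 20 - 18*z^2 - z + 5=-90*z^2 + 90*z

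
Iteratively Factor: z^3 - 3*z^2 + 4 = (z + 1)*(z^2 - 4*z + 4) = (z - 2)*(z + 1)*(z - 2)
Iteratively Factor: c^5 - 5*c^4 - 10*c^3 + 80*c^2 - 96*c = (c)*(c^4 - 5*c^3 - 10*c^2 + 80*c - 96) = c*(c - 4)*(c^3 - c^2 - 14*c + 24) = c*(c - 4)*(c - 3)*(c^2 + 2*c - 8) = c*(c - 4)*(c - 3)*(c - 2)*(c + 4)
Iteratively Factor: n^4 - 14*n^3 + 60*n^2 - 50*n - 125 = (n - 5)*(n^3 - 9*n^2 + 15*n + 25) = (n - 5)*(n + 1)*(n^2 - 10*n + 25) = (n - 5)^2*(n + 1)*(n - 5)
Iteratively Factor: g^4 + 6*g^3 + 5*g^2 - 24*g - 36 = (g + 3)*(g^3 + 3*g^2 - 4*g - 12) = (g - 2)*(g + 3)*(g^2 + 5*g + 6) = (g - 2)*(g + 2)*(g + 3)*(g + 3)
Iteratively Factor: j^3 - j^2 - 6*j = (j)*(j^2 - j - 6) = j*(j + 2)*(j - 3)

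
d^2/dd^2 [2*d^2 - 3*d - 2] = 4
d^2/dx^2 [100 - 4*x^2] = -8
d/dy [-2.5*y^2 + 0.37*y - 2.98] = 0.37 - 5.0*y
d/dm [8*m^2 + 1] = 16*m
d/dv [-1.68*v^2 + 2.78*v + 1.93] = 2.78 - 3.36*v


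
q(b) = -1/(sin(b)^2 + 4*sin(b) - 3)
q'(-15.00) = -0.08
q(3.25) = 0.29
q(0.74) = -6.59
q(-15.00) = 0.19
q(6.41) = 0.40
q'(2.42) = -645.12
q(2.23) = -1.27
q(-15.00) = 0.19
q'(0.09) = 0.60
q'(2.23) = -5.52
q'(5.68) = 0.10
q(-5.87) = 0.81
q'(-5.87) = 2.90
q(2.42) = -12.71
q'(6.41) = 0.69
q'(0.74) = 171.37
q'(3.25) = -0.32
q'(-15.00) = -0.08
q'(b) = -(-2*sin(b)*cos(b) - 4*cos(b))/(sin(b)^2 + 4*sin(b) - 3)^2 = 2*(sin(b) + 2)*cos(b)/(sin(b)^2 + 4*sin(b) - 3)^2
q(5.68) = 0.20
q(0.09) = 0.38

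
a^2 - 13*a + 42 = (a - 7)*(a - 6)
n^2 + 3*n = n*(n + 3)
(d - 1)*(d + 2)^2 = d^3 + 3*d^2 - 4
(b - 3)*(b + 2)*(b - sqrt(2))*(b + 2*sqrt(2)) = b^4 - b^3 + sqrt(2)*b^3 - 10*b^2 - sqrt(2)*b^2 - 6*sqrt(2)*b + 4*b + 24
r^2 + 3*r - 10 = (r - 2)*(r + 5)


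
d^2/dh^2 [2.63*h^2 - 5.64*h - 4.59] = 5.26000000000000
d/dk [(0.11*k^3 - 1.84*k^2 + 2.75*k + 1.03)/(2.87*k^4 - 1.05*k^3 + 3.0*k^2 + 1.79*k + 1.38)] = (-0.3157*k^6 + 10.5616*k^5 - 25.2795*k^4 - 5.6556*k^3 - 7.8437*k^2 - 11.2584*k + 1.9513)/(8.2369*k^8 - 6.027*k^7 + 18.3225*k^6 + 3.9746*k^5 + 13.1622*k^4 + 7.842*k^3 + 11.4841*k^2 + 4.9404*k + 1.9044)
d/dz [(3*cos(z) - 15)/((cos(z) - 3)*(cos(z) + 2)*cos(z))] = 6*(cos(z)^3 - 8*cos(z)^2 + 5*cos(z) + 15)*sin(z)/((cos(z) - 3)^2*(cos(z) + 2)^2*cos(z)^2)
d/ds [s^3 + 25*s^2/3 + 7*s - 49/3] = 3*s^2 + 50*s/3 + 7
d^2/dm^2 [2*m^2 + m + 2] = 4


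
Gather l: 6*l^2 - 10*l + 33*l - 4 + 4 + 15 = 6*l^2 + 23*l + 15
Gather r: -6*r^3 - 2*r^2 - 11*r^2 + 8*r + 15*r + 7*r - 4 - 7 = -6*r^3 - 13*r^2 + 30*r - 11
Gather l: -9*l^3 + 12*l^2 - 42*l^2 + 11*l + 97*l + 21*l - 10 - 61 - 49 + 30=-9*l^3 - 30*l^2 + 129*l - 90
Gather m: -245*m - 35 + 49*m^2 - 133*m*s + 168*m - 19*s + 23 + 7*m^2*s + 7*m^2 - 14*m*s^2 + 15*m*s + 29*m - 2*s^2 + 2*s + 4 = m^2*(7*s + 56) + m*(-14*s^2 - 118*s - 48) - 2*s^2 - 17*s - 8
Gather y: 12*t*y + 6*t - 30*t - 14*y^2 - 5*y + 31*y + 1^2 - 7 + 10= -24*t - 14*y^2 + y*(12*t + 26) + 4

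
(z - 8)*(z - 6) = z^2 - 14*z + 48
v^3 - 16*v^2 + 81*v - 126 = (v - 7)*(v - 6)*(v - 3)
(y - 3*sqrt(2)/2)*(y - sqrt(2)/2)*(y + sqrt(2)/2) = y^3 - 3*sqrt(2)*y^2/2 - y/2 + 3*sqrt(2)/4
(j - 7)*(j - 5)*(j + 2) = j^3 - 10*j^2 + 11*j + 70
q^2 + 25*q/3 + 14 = (q + 7/3)*(q + 6)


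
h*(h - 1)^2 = h^3 - 2*h^2 + h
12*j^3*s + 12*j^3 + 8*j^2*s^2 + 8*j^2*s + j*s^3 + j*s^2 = (2*j + s)*(6*j + s)*(j*s + j)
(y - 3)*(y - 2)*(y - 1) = y^3 - 6*y^2 + 11*y - 6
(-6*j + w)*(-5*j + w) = 30*j^2 - 11*j*w + w^2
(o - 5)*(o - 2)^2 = o^3 - 9*o^2 + 24*o - 20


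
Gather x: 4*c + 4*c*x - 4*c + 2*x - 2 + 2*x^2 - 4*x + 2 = 2*x^2 + x*(4*c - 2)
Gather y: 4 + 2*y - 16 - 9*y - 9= -7*y - 21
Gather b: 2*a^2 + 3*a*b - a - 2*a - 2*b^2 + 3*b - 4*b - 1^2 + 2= 2*a^2 - 3*a - 2*b^2 + b*(3*a - 1) + 1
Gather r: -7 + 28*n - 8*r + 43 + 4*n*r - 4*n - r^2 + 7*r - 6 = 24*n - r^2 + r*(4*n - 1) + 30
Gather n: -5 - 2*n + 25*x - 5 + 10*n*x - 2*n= n*(10*x - 4) + 25*x - 10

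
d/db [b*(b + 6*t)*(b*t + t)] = t*(3*b^2 + 12*b*t + 2*b + 6*t)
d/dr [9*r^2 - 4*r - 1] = 18*r - 4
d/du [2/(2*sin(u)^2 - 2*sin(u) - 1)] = 4*(-sin(2*u) + cos(u))/(2*sin(u) + cos(2*u))^2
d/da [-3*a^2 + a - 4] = 1 - 6*a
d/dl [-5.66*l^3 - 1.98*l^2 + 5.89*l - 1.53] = -16.98*l^2 - 3.96*l + 5.89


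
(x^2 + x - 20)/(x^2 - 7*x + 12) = (x + 5)/(x - 3)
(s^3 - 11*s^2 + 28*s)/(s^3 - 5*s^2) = (s^2 - 11*s + 28)/(s*(s - 5))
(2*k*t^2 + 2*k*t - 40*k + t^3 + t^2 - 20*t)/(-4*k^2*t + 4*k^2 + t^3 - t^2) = (t^2 + t - 20)/(-2*k*t + 2*k + t^2 - t)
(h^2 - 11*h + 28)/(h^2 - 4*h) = (h - 7)/h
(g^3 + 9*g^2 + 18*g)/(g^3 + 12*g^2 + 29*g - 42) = g*(g + 3)/(g^2 + 6*g - 7)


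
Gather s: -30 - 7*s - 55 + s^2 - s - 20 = s^2 - 8*s - 105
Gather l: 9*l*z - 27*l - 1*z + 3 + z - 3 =l*(9*z - 27)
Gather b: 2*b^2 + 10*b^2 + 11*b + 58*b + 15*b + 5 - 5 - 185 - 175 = 12*b^2 + 84*b - 360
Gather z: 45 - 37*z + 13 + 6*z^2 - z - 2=6*z^2 - 38*z + 56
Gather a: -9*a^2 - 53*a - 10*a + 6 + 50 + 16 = -9*a^2 - 63*a + 72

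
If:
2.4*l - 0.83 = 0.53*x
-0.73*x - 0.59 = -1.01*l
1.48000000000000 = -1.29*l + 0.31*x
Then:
No Solution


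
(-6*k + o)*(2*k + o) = -12*k^2 - 4*k*o + o^2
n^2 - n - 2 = (n - 2)*(n + 1)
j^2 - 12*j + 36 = (j - 6)^2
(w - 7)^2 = w^2 - 14*w + 49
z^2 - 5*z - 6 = (z - 6)*(z + 1)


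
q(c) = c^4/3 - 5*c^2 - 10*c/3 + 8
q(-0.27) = 8.54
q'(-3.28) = -17.58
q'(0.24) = -5.71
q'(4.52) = 74.59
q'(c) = 4*c^3/3 - 10*c - 10/3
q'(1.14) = -12.76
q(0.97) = 0.36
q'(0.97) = -11.82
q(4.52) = 29.92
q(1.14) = -1.74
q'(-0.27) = -0.66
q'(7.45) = 473.49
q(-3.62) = 11.79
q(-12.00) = 6240.00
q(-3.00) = 0.00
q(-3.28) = 3.72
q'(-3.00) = -9.33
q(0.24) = 6.91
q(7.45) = 732.50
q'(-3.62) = -30.38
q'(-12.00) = -2187.33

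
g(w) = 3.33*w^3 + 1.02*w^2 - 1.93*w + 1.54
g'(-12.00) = 1412.15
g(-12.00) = -5582.66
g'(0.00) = -1.93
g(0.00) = 1.54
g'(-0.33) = -1.52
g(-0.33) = 2.17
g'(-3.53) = 115.35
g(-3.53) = -125.41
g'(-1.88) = 29.54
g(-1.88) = -13.35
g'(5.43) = 303.70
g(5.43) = 554.28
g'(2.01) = 42.53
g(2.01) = 28.82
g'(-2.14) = 39.45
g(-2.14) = -22.29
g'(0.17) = -1.29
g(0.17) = 1.26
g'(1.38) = 19.91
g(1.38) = 9.57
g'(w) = 9.99*w^2 + 2.04*w - 1.93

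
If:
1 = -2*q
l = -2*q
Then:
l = 1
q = -1/2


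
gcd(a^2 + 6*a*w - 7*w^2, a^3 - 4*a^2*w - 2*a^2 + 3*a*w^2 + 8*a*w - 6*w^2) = -a + w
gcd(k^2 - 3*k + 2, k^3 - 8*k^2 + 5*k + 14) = k - 2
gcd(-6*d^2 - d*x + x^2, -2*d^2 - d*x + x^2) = 1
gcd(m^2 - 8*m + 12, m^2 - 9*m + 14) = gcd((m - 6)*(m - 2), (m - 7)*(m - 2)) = m - 2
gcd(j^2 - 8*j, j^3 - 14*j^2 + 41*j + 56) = j - 8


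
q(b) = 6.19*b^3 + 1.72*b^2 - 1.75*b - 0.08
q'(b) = 18.57*b^2 + 3.44*b - 1.75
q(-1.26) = -7.53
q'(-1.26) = 23.40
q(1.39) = 17.43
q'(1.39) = 38.91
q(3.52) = 285.04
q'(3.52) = 240.45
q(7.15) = 2337.94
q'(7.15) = 972.19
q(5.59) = 1125.13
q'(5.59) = 597.76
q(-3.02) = -149.60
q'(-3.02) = 157.23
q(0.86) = 3.62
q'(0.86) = 14.94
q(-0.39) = 0.50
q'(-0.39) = -0.27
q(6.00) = 1388.38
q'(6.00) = 687.41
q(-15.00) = -20478.08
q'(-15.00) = 4124.90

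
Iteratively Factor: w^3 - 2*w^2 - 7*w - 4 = (w + 1)*(w^2 - 3*w - 4) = (w + 1)^2*(w - 4)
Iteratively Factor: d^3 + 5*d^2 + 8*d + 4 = (d + 2)*(d^2 + 3*d + 2) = (d + 1)*(d + 2)*(d + 2)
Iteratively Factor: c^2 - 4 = (c + 2)*(c - 2)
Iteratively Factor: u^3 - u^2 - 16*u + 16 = (u + 4)*(u^2 - 5*u + 4) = (u - 4)*(u + 4)*(u - 1)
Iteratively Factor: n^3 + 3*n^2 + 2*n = (n + 2)*(n^2 + n) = n*(n + 2)*(n + 1)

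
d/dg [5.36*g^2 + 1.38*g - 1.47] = 10.72*g + 1.38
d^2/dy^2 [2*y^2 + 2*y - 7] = 4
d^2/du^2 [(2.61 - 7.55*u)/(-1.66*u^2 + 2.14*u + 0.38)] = ((40.9792 - 75.198*u)*(-1.66*u^2 + 2.14*u + 0.38) - (3.32*u - 2.14)*(6.64*u - 4.28)*(7.55*u - 2.61))/(-1.66*u^2 + 2.14*u + 0.38)^3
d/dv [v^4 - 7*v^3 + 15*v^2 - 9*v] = 4*v^3 - 21*v^2 + 30*v - 9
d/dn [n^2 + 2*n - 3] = 2*n + 2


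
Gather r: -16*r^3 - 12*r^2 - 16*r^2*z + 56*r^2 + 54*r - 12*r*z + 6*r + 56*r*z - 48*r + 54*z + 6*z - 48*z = -16*r^3 + r^2*(44 - 16*z) + r*(44*z + 12) + 12*z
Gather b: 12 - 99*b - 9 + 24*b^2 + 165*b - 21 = 24*b^2 + 66*b - 18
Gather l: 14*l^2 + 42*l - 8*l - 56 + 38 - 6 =14*l^2 + 34*l - 24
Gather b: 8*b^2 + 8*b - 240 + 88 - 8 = 8*b^2 + 8*b - 160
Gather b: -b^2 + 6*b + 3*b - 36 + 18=-b^2 + 9*b - 18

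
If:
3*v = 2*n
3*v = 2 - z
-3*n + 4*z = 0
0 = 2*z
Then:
No Solution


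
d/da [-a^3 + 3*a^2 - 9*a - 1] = -3*a^2 + 6*a - 9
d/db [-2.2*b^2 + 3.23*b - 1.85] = 3.23 - 4.4*b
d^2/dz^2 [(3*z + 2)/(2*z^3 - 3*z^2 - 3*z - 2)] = 6*(12*z^5 - 2*z^4 - 17*z^3 + 30*z^2 + 8*z - 4)/(8*z^9 - 36*z^8 + 18*z^7 + 57*z^6 + 45*z^5 - 63*z^4 - 111*z^3 - 90*z^2 - 36*z - 8)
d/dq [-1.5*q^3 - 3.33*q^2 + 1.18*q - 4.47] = -4.5*q^2 - 6.66*q + 1.18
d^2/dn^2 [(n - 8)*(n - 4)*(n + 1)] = 6*n - 22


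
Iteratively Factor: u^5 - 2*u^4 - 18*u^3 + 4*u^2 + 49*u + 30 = (u - 5)*(u^4 + 3*u^3 - 3*u^2 - 11*u - 6) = (u - 5)*(u + 3)*(u^3 - 3*u - 2) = (u - 5)*(u + 1)*(u + 3)*(u^2 - u - 2) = (u - 5)*(u - 2)*(u + 1)*(u + 3)*(u + 1)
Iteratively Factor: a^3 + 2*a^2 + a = (a)*(a^2 + 2*a + 1) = a*(a + 1)*(a + 1)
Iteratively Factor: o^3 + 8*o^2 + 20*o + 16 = (o + 2)*(o^2 + 6*o + 8) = (o + 2)*(o + 4)*(o + 2)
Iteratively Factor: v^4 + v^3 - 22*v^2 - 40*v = (v + 2)*(v^3 - v^2 - 20*v) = (v - 5)*(v + 2)*(v^2 + 4*v) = v*(v - 5)*(v + 2)*(v + 4)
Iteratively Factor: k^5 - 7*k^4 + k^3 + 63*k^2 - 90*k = (k)*(k^4 - 7*k^3 + k^2 + 63*k - 90) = k*(k - 3)*(k^3 - 4*k^2 - 11*k + 30) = k*(k - 3)*(k - 2)*(k^2 - 2*k - 15) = k*(k - 3)*(k - 2)*(k + 3)*(k - 5)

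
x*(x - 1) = x^2 - x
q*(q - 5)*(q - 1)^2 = q^4 - 7*q^3 + 11*q^2 - 5*q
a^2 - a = a*(a - 1)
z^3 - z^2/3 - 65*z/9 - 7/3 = (z - 3)*(z + 1/3)*(z + 7/3)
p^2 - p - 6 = (p - 3)*(p + 2)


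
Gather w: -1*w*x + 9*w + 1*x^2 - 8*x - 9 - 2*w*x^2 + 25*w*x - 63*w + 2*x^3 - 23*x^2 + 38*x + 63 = w*(-2*x^2 + 24*x - 54) + 2*x^3 - 22*x^2 + 30*x + 54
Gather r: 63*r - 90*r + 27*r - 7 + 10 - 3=0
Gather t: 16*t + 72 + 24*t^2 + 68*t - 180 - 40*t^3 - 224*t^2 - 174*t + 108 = -40*t^3 - 200*t^2 - 90*t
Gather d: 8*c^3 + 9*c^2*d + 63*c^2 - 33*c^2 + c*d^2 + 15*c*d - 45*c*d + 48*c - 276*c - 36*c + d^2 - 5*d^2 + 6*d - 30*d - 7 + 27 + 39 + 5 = 8*c^3 + 30*c^2 - 264*c + d^2*(c - 4) + d*(9*c^2 - 30*c - 24) + 64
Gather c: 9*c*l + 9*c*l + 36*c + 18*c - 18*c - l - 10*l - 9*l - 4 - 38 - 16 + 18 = c*(18*l + 36) - 20*l - 40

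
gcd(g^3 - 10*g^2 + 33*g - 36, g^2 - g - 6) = g - 3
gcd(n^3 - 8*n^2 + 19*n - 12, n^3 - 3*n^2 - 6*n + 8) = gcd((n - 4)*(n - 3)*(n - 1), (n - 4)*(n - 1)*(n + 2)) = n^2 - 5*n + 4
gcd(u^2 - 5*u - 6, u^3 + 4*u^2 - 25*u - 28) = u + 1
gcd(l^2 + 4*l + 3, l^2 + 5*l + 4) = l + 1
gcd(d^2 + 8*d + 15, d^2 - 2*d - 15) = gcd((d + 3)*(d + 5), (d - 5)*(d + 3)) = d + 3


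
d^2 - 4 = (d - 2)*(d + 2)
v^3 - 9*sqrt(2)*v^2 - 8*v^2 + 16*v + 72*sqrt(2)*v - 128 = (v - 8)*(v - 8*sqrt(2))*(v - sqrt(2))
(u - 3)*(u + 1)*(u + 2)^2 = u^4 + 2*u^3 - 7*u^2 - 20*u - 12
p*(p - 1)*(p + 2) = p^3 + p^2 - 2*p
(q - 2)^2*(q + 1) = q^3 - 3*q^2 + 4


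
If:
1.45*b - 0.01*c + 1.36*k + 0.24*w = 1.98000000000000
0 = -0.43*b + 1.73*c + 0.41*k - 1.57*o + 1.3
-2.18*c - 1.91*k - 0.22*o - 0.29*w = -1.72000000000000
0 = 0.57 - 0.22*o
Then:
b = 0.047456589703763*w + 4.66559037148098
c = 0.0654951657845678*w + 3.58710162331733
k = -0.226586105450449*w - 3.49208457530459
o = 2.59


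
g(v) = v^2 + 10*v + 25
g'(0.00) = 10.00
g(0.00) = 25.00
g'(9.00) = 28.00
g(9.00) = 196.00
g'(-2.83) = 4.34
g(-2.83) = 4.71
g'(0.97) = 11.94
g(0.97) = 35.64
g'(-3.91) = 2.18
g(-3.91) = 1.19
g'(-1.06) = 7.88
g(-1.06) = 15.52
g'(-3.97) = 2.06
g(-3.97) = 1.06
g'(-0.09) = 9.82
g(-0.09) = 24.11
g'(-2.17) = 5.66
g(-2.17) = 8.01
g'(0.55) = 11.10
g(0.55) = 30.80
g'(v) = 2*v + 10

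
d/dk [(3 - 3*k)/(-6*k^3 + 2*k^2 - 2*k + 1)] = 3*(-12*k^3 + 20*k^2 - 4*k + 1)/(36*k^6 - 24*k^5 + 28*k^4 - 20*k^3 + 8*k^2 - 4*k + 1)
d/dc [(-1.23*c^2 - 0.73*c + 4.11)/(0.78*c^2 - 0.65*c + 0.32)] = (1.3689*c^2 - 7.1988*c + 2.4379)/(0.6084*c^4 - 1.014*c^3 + 0.9217*c^2 - 0.416*c + 0.1024)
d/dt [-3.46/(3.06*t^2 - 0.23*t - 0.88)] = (21.1752*t - 0.7958)/(-3.06*t^2 + 0.23*t + 0.88)^2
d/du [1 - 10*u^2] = -20*u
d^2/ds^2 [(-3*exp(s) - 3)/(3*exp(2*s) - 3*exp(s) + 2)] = (-27*exp(4*s) - 135*exp(3*s) + 189*exp(2*s) + 27*exp(s) - 30)*exp(s)/(27*exp(6*s) - 81*exp(5*s) + 135*exp(4*s) - 135*exp(3*s) + 90*exp(2*s) - 36*exp(s) + 8)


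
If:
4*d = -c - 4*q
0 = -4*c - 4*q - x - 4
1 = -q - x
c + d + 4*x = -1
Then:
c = -24/89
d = 63/89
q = -57/89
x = -32/89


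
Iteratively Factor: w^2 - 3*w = (w - 3)*(w)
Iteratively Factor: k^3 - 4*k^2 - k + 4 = (k - 4)*(k^2 - 1) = (k - 4)*(k + 1)*(k - 1)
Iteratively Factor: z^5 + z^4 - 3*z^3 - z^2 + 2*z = (z - 1)*(z^4 + 2*z^3 - z^2 - 2*z) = z*(z - 1)*(z^3 + 2*z^2 - z - 2) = z*(z - 1)^2*(z^2 + 3*z + 2) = z*(z - 1)^2*(z + 2)*(z + 1)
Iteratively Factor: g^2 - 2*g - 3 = (g + 1)*(g - 3)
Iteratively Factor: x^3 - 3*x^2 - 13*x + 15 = (x - 5)*(x^2 + 2*x - 3) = (x - 5)*(x - 1)*(x + 3)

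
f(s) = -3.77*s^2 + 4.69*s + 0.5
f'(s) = 4.69 - 7.54*s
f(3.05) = -20.27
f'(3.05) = -18.31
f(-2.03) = -24.56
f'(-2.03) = 20.00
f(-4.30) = -89.37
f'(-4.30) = 37.11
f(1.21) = 0.66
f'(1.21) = -4.43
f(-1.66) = -17.67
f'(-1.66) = 17.21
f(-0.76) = -5.24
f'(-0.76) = 10.42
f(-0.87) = -6.43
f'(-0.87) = 11.25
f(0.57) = 1.95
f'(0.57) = 0.39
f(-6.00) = -163.36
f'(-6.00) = 49.93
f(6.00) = -107.08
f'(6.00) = -40.55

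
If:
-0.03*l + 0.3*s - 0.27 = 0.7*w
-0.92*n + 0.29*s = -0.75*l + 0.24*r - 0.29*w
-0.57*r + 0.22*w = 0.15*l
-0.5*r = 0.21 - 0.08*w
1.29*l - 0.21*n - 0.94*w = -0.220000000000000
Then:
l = 9.94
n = 18.61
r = 1.13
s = 24.56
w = 9.71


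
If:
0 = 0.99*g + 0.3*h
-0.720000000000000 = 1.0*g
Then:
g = -0.72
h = 2.38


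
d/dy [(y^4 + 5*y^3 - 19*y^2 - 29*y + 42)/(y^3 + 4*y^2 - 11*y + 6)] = (y^4 + 10*y^3 + 25*y^2 + 12*y + 288)/(y^4 + 10*y^3 + 13*y^2 - 60*y + 36)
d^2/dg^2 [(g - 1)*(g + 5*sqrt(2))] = 2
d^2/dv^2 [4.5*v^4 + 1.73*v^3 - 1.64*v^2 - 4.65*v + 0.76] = 54.0*v^2 + 10.38*v - 3.28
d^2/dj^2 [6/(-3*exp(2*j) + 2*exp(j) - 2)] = 12*(-4*(3*exp(j) - 1)^2*exp(j) + (6*exp(j) - 1)*(3*exp(2*j) - 2*exp(j) + 2))*exp(j)/(3*exp(2*j) - 2*exp(j) + 2)^3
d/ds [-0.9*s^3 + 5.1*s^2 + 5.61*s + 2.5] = -2.7*s^2 + 10.2*s + 5.61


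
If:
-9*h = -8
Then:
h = 8/9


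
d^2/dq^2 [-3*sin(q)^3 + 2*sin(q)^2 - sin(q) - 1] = 27*sin(q)^3 - 8*sin(q)^2 - 17*sin(q) + 4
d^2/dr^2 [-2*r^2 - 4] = -4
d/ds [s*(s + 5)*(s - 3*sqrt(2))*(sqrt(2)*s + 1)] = 4*sqrt(2)*s^3 - 15*s^2 + 15*sqrt(2)*s^2 - 50*s - 6*sqrt(2)*s - 15*sqrt(2)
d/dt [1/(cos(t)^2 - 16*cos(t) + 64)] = 2*sin(t)/(cos(t) - 8)^3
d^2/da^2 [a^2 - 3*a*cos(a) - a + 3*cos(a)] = 3*a*cos(a) + 6*sin(a) - 3*cos(a) + 2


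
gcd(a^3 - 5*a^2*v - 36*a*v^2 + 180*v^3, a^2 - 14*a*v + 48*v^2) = -a + 6*v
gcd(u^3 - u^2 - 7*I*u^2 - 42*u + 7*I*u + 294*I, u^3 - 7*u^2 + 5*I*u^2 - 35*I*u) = u - 7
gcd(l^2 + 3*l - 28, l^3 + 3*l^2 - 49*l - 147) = l + 7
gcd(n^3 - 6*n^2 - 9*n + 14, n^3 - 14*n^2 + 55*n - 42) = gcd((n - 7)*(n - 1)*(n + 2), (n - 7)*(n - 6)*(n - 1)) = n^2 - 8*n + 7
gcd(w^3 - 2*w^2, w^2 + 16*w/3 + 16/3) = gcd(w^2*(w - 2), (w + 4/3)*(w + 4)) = 1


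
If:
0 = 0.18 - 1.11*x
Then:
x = 0.16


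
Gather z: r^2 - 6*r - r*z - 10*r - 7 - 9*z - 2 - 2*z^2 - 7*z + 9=r^2 - 16*r - 2*z^2 + z*(-r - 16)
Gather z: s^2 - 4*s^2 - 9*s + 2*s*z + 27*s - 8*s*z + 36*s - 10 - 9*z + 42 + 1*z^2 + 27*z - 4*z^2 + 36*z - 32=-3*s^2 + 54*s - 3*z^2 + z*(54 - 6*s)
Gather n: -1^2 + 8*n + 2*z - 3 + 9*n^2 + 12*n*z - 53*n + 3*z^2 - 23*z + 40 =9*n^2 + n*(12*z - 45) + 3*z^2 - 21*z + 36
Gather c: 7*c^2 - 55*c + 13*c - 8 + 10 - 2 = 7*c^2 - 42*c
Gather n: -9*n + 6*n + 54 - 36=18 - 3*n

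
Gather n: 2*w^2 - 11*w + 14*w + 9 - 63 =2*w^2 + 3*w - 54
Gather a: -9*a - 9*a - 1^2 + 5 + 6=10 - 18*a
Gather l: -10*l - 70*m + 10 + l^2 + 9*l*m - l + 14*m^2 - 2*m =l^2 + l*(9*m - 11) + 14*m^2 - 72*m + 10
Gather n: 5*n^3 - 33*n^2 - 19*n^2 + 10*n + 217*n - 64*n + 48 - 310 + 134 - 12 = 5*n^3 - 52*n^2 + 163*n - 140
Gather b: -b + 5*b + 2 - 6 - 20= 4*b - 24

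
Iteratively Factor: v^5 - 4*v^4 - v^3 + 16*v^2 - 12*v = (v)*(v^4 - 4*v^3 - v^2 + 16*v - 12) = v*(v - 3)*(v^3 - v^2 - 4*v + 4) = v*(v - 3)*(v - 1)*(v^2 - 4) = v*(v - 3)*(v - 2)*(v - 1)*(v + 2)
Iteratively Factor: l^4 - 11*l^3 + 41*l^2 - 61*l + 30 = (l - 5)*(l^3 - 6*l^2 + 11*l - 6) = (l - 5)*(l - 3)*(l^2 - 3*l + 2) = (l - 5)*(l - 3)*(l - 1)*(l - 2)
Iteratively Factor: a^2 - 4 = (a - 2)*(a + 2)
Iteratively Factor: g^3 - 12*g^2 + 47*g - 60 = (g - 3)*(g^2 - 9*g + 20) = (g - 5)*(g - 3)*(g - 4)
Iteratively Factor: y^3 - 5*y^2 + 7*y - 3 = (y - 3)*(y^2 - 2*y + 1) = (y - 3)*(y - 1)*(y - 1)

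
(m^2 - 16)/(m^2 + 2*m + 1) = (m^2 - 16)/(m^2 + 2*m + 1)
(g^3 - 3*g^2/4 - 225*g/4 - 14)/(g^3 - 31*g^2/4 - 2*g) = (g + 7)/g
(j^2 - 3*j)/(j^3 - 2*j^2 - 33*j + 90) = j/(j^2 + j - 30)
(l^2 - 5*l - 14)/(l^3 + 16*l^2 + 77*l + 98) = (l - 7)/(l^2 + 14*l + 49)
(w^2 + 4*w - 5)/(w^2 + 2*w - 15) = (w - 1)/(w - 3)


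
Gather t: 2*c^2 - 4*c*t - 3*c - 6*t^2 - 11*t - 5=2*c^2 - 3*c - 6*t^2 + t*(-4*c - 11) - 5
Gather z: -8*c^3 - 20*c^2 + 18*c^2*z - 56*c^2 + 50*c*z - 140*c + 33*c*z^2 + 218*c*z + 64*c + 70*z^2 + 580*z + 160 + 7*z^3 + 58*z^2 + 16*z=-8*c^3 - 76*c^2 - 76*c + 7*z^3 + z^2*(33*c + 128) + z*(18*c^2 + 268*c + 596) + 160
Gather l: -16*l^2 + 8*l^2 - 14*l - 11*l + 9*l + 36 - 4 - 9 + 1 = -8*l^2 - 16*l + 24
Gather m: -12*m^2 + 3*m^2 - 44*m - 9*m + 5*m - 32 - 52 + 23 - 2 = -9*m^2 - 48*m - 63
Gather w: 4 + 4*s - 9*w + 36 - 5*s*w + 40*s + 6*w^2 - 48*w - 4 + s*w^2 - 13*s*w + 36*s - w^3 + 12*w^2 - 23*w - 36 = 80*s - w^3 + w^2*(s + 18) + w*(-18*s - 80)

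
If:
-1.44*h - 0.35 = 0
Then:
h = -0.24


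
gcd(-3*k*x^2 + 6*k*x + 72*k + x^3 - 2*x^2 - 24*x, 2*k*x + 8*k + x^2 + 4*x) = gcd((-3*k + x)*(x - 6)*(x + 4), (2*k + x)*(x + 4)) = x + 4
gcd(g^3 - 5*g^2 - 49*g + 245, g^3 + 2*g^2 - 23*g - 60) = g - 5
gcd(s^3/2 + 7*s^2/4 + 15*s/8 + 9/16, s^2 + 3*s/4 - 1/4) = 1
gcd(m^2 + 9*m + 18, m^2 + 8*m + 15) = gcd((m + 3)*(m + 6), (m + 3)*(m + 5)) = m + 3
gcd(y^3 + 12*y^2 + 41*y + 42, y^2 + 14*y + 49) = y + 7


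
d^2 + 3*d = d*(d + 3)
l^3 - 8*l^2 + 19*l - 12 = (l - 4)*(l - 3)*(l - 1)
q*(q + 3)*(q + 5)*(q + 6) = q^4 + 14*q^3 + 63*q^2 + 90*q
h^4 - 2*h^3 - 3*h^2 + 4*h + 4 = (h - 2)^2*(h + 1)^2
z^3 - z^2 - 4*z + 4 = (z - 2)*(z - 1)*(z + 2)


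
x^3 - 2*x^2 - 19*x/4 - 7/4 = (x - 7/2)*(x + 1/2)*(x + 1)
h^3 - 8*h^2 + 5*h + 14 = (h - 7)*(h - 2)*(h + 1)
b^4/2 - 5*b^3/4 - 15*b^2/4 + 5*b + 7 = (b/2 + 1/2)*(b - 7/2)*(b - 2)*(b + 2)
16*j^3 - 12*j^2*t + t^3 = (-2*j + t)^2*(4*j + t)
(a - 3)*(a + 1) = a^2 - 2*a - 3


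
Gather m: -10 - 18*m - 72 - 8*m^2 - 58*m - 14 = -8*m^2 - 76*m - 96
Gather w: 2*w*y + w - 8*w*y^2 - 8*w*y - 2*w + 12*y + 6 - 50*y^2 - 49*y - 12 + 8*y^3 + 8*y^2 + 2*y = w*(-8*y^2 - 6*y - 1) + 8*y^3 - 42*y^2 - 35*y - 6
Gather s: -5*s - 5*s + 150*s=140*s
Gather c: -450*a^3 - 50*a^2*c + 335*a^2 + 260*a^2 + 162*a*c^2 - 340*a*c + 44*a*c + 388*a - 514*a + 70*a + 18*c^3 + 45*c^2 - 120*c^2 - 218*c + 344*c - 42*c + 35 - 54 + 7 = -450*a^3 + 595*a^2 - 56*a + 18*c^3 + c^2*(162*a - 75) + c*(-50*a^2 - 296*a + 84) - 12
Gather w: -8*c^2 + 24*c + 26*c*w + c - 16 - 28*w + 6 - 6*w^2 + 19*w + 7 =-8*c^2 + 25*c - 6*w^2 + w*(26*c - 9) - 3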